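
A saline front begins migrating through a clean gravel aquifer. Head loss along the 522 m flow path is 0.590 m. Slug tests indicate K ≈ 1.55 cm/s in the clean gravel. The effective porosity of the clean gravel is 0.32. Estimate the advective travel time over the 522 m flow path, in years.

Convert K: 1.55 cm/s × 864 = 1339 m/day.
Hydraulic gradient i = Δh / L = 0.590 / 522 = 0.001130.
Darcy flux q = K · i = 1339 × 0.001130 = 1.514 m/day.
Seepage velocity v = q / n_e = 1.514 / 0.32 = 4.730 m/day.
Travel time t = L / v = 522 / 4.730 = 110.4 days = 0.3021 years.

0.302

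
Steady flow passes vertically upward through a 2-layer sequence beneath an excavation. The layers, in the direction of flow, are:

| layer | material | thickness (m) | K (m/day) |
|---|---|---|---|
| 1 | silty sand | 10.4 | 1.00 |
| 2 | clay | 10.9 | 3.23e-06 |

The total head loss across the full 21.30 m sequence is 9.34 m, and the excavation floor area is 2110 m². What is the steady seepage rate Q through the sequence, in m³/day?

0.00584

Flow is perpendicular to layering, so the layers act in series and the equivalent K is the thickness-weighted harmonic mean.
Total thickness L = 10.4 + 10.9 = 21.30 m.
Σ(b_i/K_i) = 10.4/1.00 + 10.9/3.23e-06 = 3.375e+06 d.
K_eq = L / Σ(b_i/K_i) = 21.30 / 3.375e+06 = 6.312e-06 m/day.
Q = K_eq · A · (Δh/L) = 6.312e-06 × 2110 × (9.34/21.30) = 0.005840 m³/day.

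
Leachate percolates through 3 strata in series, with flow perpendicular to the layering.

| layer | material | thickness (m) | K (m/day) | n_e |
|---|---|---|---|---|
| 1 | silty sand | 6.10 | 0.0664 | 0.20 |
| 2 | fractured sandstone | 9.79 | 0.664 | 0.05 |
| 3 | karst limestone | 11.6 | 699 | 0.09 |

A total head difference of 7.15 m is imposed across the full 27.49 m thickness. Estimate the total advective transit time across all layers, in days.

With flow normal to the layers, continuity requires the same specific discharge q through every layer.
Σ(b_i/K_i) = 6.10/0.0664 + 9.79/0.664 + 11.6/699 = 106.6 d.
q = Δh / Σ(b_i/K_i) = 7.15 / 106.6 = 0.06706 m/day.
In each layer the seepage velocity is v_i = q/n_i, so the layer transit time is t_i = b_i·n_i / q:
  layer 1 (silty sand): t_1 = 6.10 × 0.20 / 0.06706 = 18.19 d
  layer 2 (fractured sandstone): t_2 = 9.79 × 0.05 / 0.06706 = 7.300 d
  layer 3 (karst limestone): t_3 = 11.6 × 0.09 / 0.06706 = 15.57 d
Total t = Σ t_i = 41.06 days.

41.1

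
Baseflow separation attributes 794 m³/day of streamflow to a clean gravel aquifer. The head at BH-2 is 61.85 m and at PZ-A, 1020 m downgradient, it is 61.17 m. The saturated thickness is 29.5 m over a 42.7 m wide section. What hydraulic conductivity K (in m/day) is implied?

Cross-sectional area A = 42.7 × 29.5 = 1260 m².
Hydraulic gradient i = (61.85 − 61.17) / 1020 = 0.68 / 1020 = 0.0006667.
From Q = K·A·i, K = Q / (A·i) = 794 / (1260 × 0.0006667) = 945.5 m/day.

946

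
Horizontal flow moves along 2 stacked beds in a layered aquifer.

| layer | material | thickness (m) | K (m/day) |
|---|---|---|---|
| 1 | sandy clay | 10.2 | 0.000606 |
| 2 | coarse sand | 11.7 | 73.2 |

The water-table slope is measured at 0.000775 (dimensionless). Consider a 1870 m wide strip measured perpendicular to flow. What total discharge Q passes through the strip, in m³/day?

Flow is parallel to layering, so each bed carries its own Darcy discharge and the transmissivities add.
Σ(K_i·b_i) = 0.000606×10.2 + 73.2×11.7 = 856.4 m²/day.
Hydraulic gradient i = 0.000775.
Q = Σ(K_i·b_i) · W · i = 856.4 × 1870 × 0.0007750 = 1241 m³/day.

1240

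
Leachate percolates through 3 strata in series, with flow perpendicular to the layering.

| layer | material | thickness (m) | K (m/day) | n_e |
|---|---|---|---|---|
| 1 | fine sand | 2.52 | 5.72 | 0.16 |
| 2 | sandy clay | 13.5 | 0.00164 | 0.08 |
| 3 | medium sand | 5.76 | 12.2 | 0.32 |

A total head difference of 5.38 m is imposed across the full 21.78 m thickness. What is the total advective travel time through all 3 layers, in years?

13.9

With flow normal to the layers, continuity requires the same specific discharge q through every layer.
Σ(b_i/K_i) = 2.52/5.72 + 13.5/0.00164 + 5.76/12.2 = 8233 d.
q = Δh / Σ(b_i/K_i) = 5.38 / 8233 = 0.0006535 m/day.
In each layer the seepage velocity is v_i = q/n_i, so the layer transit time is t_i = b_i·n_i / q:
  layer 1 (fine sand): t_1 = 2.52 × 0.16 / 0.0006535 = 617.0 d
  layer 2 (sandy clay): t_2 = 13.5 × 0.08 / 0.0006535 = 1653 d
  layer 3 (medium sand): t_3 = 5.76 × 0.32 / 0.0006535 = 2821 d
Total t = Σ t_i = 5090 days = 13.94 years.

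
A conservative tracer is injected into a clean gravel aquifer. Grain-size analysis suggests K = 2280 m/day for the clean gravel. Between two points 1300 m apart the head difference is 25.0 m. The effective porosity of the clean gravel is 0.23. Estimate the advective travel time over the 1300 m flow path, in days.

6.82

Hydraulic gradient i = Δh / L = 25.0 / 1300 = 0.01923.
Darcy flux q = K · i = 2280 × 0.01923 = 43.85 m/day.
Seepage velocity v = q / n_e = 43.85 / 0.23 = 190.6 m/day.
Travel time t = L / v = 1300 / 190.6 = 6.819 days.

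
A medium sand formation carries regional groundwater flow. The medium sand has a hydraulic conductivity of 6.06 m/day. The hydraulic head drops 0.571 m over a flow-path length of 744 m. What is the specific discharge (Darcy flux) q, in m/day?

0.00465

Hydraulic gradient i = Δh / L = 0.571 / 744 = 0.0007675.
Specific discharge q = K · i = 6.060 × 0.0007675 = 0.004651 m/day.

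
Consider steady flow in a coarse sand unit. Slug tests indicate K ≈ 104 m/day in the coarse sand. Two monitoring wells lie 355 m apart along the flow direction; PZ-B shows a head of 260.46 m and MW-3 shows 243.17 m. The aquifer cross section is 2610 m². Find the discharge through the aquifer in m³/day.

Hydraulic gradient i = (260.46 − 243.17) / 355 = 17.29 / 355 = 0.04870.
Darcy's law: Q = K · A · i = 104.0 × 2610 × 0.04870 = 13220 m³/day.

13200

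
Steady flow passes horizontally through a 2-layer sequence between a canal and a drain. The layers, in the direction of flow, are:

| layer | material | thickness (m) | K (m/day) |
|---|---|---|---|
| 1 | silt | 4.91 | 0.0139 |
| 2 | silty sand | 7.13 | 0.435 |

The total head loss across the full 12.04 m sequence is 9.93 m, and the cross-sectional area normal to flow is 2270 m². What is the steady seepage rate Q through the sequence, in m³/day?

61.0

Flow is perpendicular to layering, so the layers act in series and the equivalent K is the thickness-weighted harmonic mean.
Total thickness L = 4.91 + 7.13 = 12.04 m.
Σ(b_i/K_i) = 4.91/0.0139 + 7.13/0.435 = 369.6 d.
K_eq = L / Σ(b_i/K_i) = 12.04 / 369.6 = 0.03257 m/day.
Q = K_eq · A · (Δh/L) = 0.03257 × 2270 × (9.93/12.04) = 60.98 m³/day.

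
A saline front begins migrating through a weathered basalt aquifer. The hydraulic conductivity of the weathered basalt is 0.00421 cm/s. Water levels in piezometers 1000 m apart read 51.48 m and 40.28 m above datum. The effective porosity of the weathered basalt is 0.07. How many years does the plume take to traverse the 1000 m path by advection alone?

Convert K: 0.00421 cm/s × 864 = 3.637 m/day.
Hydraulic gradient i = (51.48 − 40.28) / 1000 = 11.2 / 1000 = 0.01120.
Darcy flux q = K · i = 3.637 × 0.01120 = 0.04074 m/day.
Seepage velocity v = q / n_e = 0.04074 / 0.07 = 0.5820 m/day.
Travel time t = L / v = 1000 / 0.5820 = 1718 days = 4.704 years.

4.70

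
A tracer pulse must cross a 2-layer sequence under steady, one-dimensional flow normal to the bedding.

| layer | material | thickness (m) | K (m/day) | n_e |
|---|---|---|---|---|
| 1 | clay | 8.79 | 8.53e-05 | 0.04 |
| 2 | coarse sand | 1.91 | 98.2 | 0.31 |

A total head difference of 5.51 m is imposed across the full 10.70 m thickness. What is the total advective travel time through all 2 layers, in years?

48.3

With flow normal to the layers, continuity requires the same specific discharge q through every layer.
Σ(b_i/K_i) = 8.79/8.53e-05 + 1.91/98.2 = 1.030e+05 d.
q = Δh / Σ(b_i/K_i) = 5.51 / 1.030e+05 = 5.347e-05 m/day.
In each layer the seepage velocity is v_i = q/n_i, so the layer transit time is t_i = b_i·n_i / q:
  layer 1 (clay): t_1 = 8.79 × 0.04 / 5.347e-05 = 6576 d
  layer 2 (coarse sand): t_2 = 1.91 × 0.31 / 5.347e-05 = 11073 d
Total t = Σ t_i = 17649 days = 48.32 years.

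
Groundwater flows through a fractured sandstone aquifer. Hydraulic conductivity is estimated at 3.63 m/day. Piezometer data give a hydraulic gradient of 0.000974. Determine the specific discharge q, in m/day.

0.00354

Hydraulic gradient i = 0.000974.
Specific discharge q = K · i = 3.630 × 0.0009740 = 0.003536 m/day.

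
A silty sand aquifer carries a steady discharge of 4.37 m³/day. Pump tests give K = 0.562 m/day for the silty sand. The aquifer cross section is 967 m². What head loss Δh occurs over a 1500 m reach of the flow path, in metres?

From Q = K·A·i, i = Q / (K·A) = 4.37 / (0.5620 × 967.0) = 0.008041.
Head loss Δh = i · L = 0.008041 × 1500 = 12.06 m.

12.1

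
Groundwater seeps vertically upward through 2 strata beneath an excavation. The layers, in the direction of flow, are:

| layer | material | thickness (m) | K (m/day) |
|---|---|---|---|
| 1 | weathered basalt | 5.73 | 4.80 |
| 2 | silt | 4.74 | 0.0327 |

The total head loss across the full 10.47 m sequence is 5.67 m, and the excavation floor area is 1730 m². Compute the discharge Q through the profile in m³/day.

67.1

Flow is perpendicular to layering, so the layers act in series and the equivalent K is the thickness-weighted harmonic mean.
Total thickness L = 5.73 + 4.74 = 10.47 m.
Σ(b_i/K_i) = 5.73/4.80 + 4.74/0.0327 = 146.1 d.
K_eq = L / Σ(b_i/K_i) = 10.47 / 146.1 = 0.07164 m/day.
Q = K_eq · A · (Δh/L) = 0.07164 × 1730 × (5.67/10.47) = 67.12 m³/day.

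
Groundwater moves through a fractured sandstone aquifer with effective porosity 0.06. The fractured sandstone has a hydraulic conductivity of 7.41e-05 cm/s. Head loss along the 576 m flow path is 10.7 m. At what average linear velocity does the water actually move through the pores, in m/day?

0.0198

Convert K: 7.41e-05 cm/s × 864 = 0.06402 m/day.
Hydraulic gradient i = Δh / L = 10.7 / 576 = 0.01858.
Darcy flux q = K · i = 0.06402 × 0.01858 = 0.001189 m/day.
Seepage velocity v = q / n_e = 0.001189 / 0.06 = 0.01982 m/day.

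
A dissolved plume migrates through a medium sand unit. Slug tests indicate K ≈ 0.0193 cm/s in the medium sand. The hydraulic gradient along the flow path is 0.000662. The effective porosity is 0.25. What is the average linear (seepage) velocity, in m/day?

Convert K: 0.0193 cm/s × 864 = 16.68 m/day.
Hydraulic gradient i = 0.000662.
Darcy flux q = K · i = 16.68 × 0.0006620 = 0.01104 m/day.
Seepage velocity v = q / n_e = 0.01104 / 0.25 = 0.04416 m/day.

0.0442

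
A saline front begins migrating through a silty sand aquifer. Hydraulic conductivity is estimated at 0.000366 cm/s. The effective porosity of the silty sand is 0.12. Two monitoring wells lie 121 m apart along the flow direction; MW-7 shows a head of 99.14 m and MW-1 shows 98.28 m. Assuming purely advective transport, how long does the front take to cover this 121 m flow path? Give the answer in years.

17.7

Convert K: 0.000366 cm/s × 864 = 0.3162 m/day.
Hydraulic gradient i = (99.14 − 98.28) / 121 = 0.86 / 121 = 0.007107.
Darcy flux q = K · i = 0.3162 × 0.007107 = 0.002248 m/day.
Seepage velocity v = q / n_e = 0.002248 / 0.12 = 0.01873 m/day.
Travel time t = L / v = 121 / 0.01873 = 6460 days = 17.69 years.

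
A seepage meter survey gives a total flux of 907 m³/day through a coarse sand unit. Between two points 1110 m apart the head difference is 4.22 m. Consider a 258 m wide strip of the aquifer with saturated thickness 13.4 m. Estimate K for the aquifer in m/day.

Cross-sectional area A = 258 × 13.4 = 3457 m².
Hydraulic gradient i = Δh / L = 4.22 / 1110 = 0.003802.
From Q = K·A·i, K = Q / (A·i) = 907 / (3457 × 0.003802) = 69.01 m/day.

69.0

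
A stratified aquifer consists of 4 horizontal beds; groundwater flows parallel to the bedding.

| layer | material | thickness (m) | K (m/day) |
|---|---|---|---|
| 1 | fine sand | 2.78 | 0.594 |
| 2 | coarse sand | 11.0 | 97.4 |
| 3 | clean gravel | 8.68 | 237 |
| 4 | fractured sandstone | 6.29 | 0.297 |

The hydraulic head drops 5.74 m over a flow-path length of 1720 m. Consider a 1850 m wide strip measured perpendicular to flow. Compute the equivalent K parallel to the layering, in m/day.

Flow is parallel to layering, so each bed carries its own Darcy discharge and the transmissivities add.
Σ(K_i·b_i) = 0.594×2.78 + 97.4×11.0 + 237×8.68 + 0.297×6.29 = 3132 m²/day.
Total thickness b = 28.75 m, so K_eq = Σ(K_i·b_i)/b = 108.9 m/day.

109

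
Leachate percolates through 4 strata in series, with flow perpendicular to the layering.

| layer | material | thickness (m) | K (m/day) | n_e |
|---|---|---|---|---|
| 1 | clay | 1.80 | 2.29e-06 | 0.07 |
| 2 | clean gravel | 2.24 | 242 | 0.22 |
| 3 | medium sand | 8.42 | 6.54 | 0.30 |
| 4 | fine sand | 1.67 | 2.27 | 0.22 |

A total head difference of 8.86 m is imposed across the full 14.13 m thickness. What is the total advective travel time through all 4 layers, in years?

853

With flow normal to the layers, continuity requires the same specific discharge q through every layer.
Σ(b_i/K_i) = 1.80/2.29e-06 + 2.24/242 + 8.42/6.54 + 1.67/2.27 = 7.860e+05 d.
q = Δh / Σ(b_i/K_i) = 8.86 / 7.860e+05 = 1.127e-05 m/day.
In each layer the seepage velocity is v_i = q/n_i, so the layer transit time is t_i = b_i·n_i / q:
  layer 1 (clay): t_1 = 1.80 × 0.07 / 1.127e-05 = 11178 d
  layer 2 (clean gravel): t_2 = 2.24 × 0.22 / 1.127e-05 = 43719 d
  layer 3 (medium sand): t_3 = 8.42 × 0.30 / 1.127e-05 = 2.241e+05 d
  layer 4 (fine sand): t_4 = 1.67 × 0.22 / 1.127e-05 = 32594 d
Total t = Σ t_i = 3.116e+05 days = 853.1 years.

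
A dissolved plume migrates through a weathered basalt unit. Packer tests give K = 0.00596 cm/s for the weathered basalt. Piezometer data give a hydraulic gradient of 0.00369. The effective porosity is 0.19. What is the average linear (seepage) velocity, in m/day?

Convert K: 0.00596 cm/s × 864 = 5.149 m/day.
Hydraulic gradient i = 0.00369.
Darcy flux q = K · i = 5.149 × 0.003690 = 0.01900 m/day.
Seepage velocity v = q / n_e = 0.01900 / 0.19 = 0.1000 m/day.

0.100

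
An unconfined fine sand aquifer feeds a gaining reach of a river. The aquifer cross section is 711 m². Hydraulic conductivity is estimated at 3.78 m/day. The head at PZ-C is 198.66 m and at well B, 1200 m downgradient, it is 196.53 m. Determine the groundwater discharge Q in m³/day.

Hydraulic gradient i = (198.66 − 196.53) / 1200 = 2.13 / 1200 = 0.001775.
Darcy's law: Q = K · A · i = 3.780 × 711.0 × 0.001775 = 4.770 m³/day.

4.77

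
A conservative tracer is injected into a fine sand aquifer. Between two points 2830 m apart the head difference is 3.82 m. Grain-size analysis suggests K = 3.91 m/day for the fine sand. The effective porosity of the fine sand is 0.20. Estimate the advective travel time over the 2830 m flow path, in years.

294

Hydraulic gradient i = Δh / L = 3.82 / 2830 = 0.001350.
Darcy flux q = K · i = 3.910 × 0.001350 = 0.005278 m/day.
Seepage velocity v = q / n_e = 0.005278 / 0.20 = 0.02639 m/day.
Travel time t = L / v = 2830 / 0.02639 = 1.072e+05 days = 293.6 years.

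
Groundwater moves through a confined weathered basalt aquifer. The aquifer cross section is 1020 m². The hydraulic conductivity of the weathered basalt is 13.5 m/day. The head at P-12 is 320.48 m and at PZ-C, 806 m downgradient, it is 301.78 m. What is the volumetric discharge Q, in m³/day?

319

Hydraulic gradient i = (320.48 − 301.78) / 806 = 18.7 / 806 = 0.02320.
Darcy's law: Q = K · A · i = 13.50 × 1020 × 0.02320 = 319.5 m³/day.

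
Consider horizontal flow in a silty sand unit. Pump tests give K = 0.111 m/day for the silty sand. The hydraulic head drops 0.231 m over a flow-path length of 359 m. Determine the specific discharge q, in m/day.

7.14e-05

Hydraulic gradient i = Δh / L = 0.231 / 359 = 0.0006435.
Specific discharge q = K · i = 0.1110 × 0.0006435 = 7.142e-05 m/day.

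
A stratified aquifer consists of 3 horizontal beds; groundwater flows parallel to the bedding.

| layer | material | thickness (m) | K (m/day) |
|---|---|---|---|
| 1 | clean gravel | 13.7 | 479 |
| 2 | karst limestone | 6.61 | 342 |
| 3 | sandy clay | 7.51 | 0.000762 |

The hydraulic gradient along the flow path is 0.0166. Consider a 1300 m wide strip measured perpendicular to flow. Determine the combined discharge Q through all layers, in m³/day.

Flow is parallel to layering, so each bed carries its own Darcy discharge and the transmissivities add.
Σ(K_i·b_i) = 479×13.7 + 342×6.61 + 0.000762×7.51 = 8823 m²/day.
Hydraulic gradient i = 0.0166.
Q = Σ(K_i·b_i) · W · i = 8823 × 1300 × 0.01660 = 1.904e+05 m³/day.

190000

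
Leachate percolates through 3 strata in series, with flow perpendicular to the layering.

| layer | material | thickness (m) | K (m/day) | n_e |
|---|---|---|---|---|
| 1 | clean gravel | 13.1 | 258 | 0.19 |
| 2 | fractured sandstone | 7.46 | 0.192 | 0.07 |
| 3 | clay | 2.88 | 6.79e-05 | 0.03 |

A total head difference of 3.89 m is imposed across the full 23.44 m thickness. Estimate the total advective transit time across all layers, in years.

With flow normal to the layers, continuity requires the same specific discharge q through every layer.
Σ(b_i/K_i) = 13.1/258 + 7.46/0.192 + 2.88/6.79e-05 = 42454 d.
q = Δh / Σ(b_i/K_i) = 3.89 / 42454 = 9.163e-05 m/day.
In each layer the seepage velocity is v_i = q/n_i, so the layer transit time is t_i = b_i·n_i / q:
  layer 1 (clean gravel): t_1 = 13.1 × 0.19 / 9.163e-05 = 27164 d
  layer 2 (fractured sandstone): t_2 = 7.46 × 0.07 / 9.163e-05 = 5699 d
  layer 3 (clay): t_3 = 2.88 × 0.03 / 9.163e-05 = 942.9 d
Total t = Σ t_i = 33806 days = 92.56 years.

92.6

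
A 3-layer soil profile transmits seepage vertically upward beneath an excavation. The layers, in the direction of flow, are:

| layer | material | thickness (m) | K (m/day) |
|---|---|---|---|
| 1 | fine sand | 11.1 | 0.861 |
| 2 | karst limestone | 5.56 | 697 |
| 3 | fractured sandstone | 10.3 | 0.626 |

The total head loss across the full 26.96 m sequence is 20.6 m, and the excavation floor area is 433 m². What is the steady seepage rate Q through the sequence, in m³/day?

Flow is perpendicular to layering, so the layers act in series and the equivalent K is the thickness-weighted harmonic mean.
Total thickness L = 11.1 + 5.56 + 10.3 = 26.96 m.
Σ(b_i/K_i) = 11.1/0.861 + 5.56/697 + 10.3/0.626 = 29.35 d.
K_eq = L / Σ(b_i/K_i) = 26.96 / 29.35 = 0.9185 m/day.
Q = K_eq · A · (Δh/L) = 0.9185 × 433 × (20.6/26.96) = 303.9 m³/day.

304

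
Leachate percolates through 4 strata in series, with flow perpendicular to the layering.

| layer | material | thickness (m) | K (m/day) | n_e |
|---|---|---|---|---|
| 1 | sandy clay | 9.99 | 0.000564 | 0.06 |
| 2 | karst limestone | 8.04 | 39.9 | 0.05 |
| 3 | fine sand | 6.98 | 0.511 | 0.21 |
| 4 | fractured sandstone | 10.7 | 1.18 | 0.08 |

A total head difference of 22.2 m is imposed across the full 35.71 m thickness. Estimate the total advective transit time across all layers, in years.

With flow normal to the layers, continuity requires the same specific discharge q through every layer.
Σ(b_i/K_i) = 9.99/0.000564 + 8.04/39.9 + 6.98/0.511 + 10.7/1.18 = 17736 d.
q = Δh / Σ(b_i/K_i) = 22.2 / 17736 = 0.001252 m/day.
In each layer the seepage velocity is v_i = q/n_i, so the layer transit time is t_i = b_i·n_i / q:
  layer 1 (sandy clay): t_1 = 9.99 × 0.06 / 0.001252 = 478.9 d
  layer 2 (karst limestone): t_2 = 8.04 × 0.05 / 0.001252 = 321.2 d
  layer 3 (fine sand): t_3 = 6.98 × 0.21 / 0.001252 = 1171 d
  layer 4 (fractured sandstone): t_4 = 10.7 × 0.08 / 0.001252 = 683.9 d
Total t = Σ t_i = 2655 days = 7.269 years.

7.27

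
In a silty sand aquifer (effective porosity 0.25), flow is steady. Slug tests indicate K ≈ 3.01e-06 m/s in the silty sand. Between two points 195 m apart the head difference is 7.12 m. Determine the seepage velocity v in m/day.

0.0380

Convert K: 3.01e-06 m/s × 86400 = 0.2601 m/day.
Hydraulic gradient i = Δh / L = 7.12 / 195 = 0.03651.
Darcy flux q = K · i = 0.2601 × 0.03651 = 0.009496 m/day.
Seepage velocity v = q / n_e = 0.009496 / 0.25 = 0.03798 m/day.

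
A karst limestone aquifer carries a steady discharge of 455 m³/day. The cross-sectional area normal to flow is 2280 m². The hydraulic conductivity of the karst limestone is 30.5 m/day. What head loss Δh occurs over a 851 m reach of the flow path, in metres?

5.57

From Q = K·A·i, i = Q / (K·A) = 455 / (30.50 × 2280) = 0.006543.
Head loss Δh = i · L = 0.006543 × 851 = 5.568 m.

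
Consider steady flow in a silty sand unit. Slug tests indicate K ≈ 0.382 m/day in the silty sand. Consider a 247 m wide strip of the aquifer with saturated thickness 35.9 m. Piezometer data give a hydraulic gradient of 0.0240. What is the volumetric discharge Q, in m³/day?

Cross-sectional area A = 247 × 35.9 = 8867 m².
Hydraulic gradient i = 0.0240.
Darcy's law: Q = K · A · i = 0.3820 × 8867 × 0.02400 = 81.30 m³/day.

81.3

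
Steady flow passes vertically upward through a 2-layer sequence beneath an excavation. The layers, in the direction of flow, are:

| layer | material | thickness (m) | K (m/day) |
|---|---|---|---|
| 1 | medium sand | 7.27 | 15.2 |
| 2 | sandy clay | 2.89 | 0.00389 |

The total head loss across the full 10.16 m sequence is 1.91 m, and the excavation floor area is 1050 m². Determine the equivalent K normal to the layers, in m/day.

Flow is perpendicular to layering, so the layers act in series and the equivalent K is the thickness-weighted harmonic mean.
Total thickness L = 7.27 + 2.89 = 10.16 m.
Σ(b_i/K_i) = 7.27/15.2 + 2.89/0.00389 = 743.4 d.
K_eq = L / Σ(b_i/K_i) = 10.16 / 743.4 = 0.01367 m/day.

0.0137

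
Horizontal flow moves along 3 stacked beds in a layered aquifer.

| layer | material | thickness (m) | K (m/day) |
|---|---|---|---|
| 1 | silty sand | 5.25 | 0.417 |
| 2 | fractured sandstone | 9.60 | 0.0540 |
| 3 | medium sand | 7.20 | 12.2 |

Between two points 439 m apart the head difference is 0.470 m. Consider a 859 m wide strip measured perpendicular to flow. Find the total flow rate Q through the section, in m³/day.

83.3

Flow is parallel to layering, so each bed carries its own Darcy discharge and the transmissivities add.
Σ(K_i·b_i) = 0.417×5.25 + 0.0540×9.60 + 12.2×7.20 = 90.55 m²/day.
Hydraulic gradient i = Δh / L = 0.470 / 439 = 0.001071.
Q = Σ(K_i·b_i) · W · i = 90.55 × 859 × 0.001071 = 83.27 m³/day.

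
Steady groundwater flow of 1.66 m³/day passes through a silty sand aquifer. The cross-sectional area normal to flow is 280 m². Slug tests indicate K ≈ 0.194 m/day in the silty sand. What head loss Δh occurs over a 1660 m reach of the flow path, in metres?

From Q = K·A·i, i = Q / (K·A) = 1.66 / (0.1940 × 280.0) = 0.03056.
Head loss Δh = i · L = 0.03056 × 1660 = 50.73 m.

50.7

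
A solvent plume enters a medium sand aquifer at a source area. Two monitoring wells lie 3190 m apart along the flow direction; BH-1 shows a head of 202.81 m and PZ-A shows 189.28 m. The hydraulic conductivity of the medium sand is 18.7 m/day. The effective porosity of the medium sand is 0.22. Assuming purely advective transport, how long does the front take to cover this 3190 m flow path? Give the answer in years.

Hydraulic gradient i = (202.81 − 189.28) / 3190 = 13.53 / 3190 = 0.004241.
Darcy flux q = K · i = 18.70 × 0.004241 = 0.07931 m/day.
Seepage velocity v = q / n_e = 0.07931 / 0.22 = 0.3605 m/day.
Travel time t = L / v = 3190 / 0.3605 = 8848 days = 24.23 years.

24.2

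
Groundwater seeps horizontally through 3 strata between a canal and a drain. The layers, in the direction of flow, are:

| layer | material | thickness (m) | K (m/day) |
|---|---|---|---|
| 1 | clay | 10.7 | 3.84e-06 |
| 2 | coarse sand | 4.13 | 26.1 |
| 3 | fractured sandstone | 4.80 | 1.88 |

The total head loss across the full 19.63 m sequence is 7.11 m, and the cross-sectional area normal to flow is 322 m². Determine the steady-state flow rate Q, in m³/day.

0.000822

Flow is perpendicular to layering, so the layers act in series and the equivalent K is the thickness-weighted harmonic mean.
Total thickness L = 10.7 + 4.13 + 4.80 = 19.63 m.
Σ(b_i/K_i) = 10.7/3.84e-06 + 4.13/26.1 + 4.80/1.88 = 2.786e+06 d.
K_eq = L / Σ(b_i/K_i) = 19.63 / 2.786e+06 = 7.045e-06 m/day.
Q = K_eq · A · (Δh/L) = 7.045e-06 × 322 × (7.11/19.63) = 0.0008216 m³/day.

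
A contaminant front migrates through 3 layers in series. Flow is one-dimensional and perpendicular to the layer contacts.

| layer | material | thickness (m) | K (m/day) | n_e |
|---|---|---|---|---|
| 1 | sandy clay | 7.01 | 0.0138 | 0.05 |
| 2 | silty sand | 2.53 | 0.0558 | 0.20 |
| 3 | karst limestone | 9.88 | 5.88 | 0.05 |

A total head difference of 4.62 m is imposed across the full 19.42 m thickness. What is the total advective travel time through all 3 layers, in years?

With flow normal to the layers, continuity requires the same specific discharge q through every layer.
Σ(b_i/K_i) = 7.01/0.0138 + 2.53/0.0558 + 9.88/5.88 = 555.0 d.
q = Δh / Σ(b_i/K_i) = 4.62 / 555.0 = 0.008324 m/day.
In each layer the seepage velocity is v_i = q/n_i, so the layer transit time is t_i = b_i·n_i / q:
  layer 1 (sandy clay): t_1 = 7.01 × 0.05 / 0.008324 = 42.10 d
  layer 2 (silty sand): t_2 = 2.53 × 0.20 / 0.008324 = 60.78 d
  layer 3 (karst limestone): t_3 = 9.88 × 0.05 / 0.008324 = 59.34 d
Total t = Σ t_i = 162.2 days = 0.4442 years.

0.444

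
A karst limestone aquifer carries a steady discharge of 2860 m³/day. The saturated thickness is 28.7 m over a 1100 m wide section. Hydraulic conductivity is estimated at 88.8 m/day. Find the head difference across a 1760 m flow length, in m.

1.80

Cross-sectional area A = 1100 × 28.7 = 31570 m².
From Q = K·A·i, i = Q / (K·A) = 2860 / (88.80 × 31570) = 0.001020.
Head loss Δh = i · L = 0.001020 × 1760 = 1.796 m.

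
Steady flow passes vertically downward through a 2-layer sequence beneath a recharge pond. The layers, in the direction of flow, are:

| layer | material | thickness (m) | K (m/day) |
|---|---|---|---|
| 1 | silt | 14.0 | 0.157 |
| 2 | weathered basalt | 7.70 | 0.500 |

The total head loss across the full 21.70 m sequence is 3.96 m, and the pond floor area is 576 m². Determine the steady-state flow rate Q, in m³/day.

21.8

Flow is perpendicular to layering, so the layers act in series and the equivalent K is the thickness-weighted harmonic mean.
Total thickness L = 14.0 + 7.70 = 21.70 m.
Σ(b_i/K_i) = 14.0/0.157 + 7.70/0.500 = 104.6 d.
K_eq = L / Σ(b_i/K_i) = 21.70 / 104.6 = 0.2075 m/day.
Q = K_eq · A · (Δh/L) = 0.2075 × 576 × (3.96/21.70) = 21.81 m³/day.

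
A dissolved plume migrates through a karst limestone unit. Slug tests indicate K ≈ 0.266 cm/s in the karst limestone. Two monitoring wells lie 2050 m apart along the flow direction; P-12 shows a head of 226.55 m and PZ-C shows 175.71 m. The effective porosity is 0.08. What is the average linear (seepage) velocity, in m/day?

Convert K: 0.266 cm/s × 864 = 229.8 m/day.
Hydraulic gradient i = (226.55 − 175.71) / 2050 = 50.84 / 2050 = 0.02480.
Darcy flux q = K · i = 229.8 × 0.02480 = 5.700 m/day.
Seepage velocity v = q / n_e = 5.700 / 0.08 = 71.25 m/day.

71.2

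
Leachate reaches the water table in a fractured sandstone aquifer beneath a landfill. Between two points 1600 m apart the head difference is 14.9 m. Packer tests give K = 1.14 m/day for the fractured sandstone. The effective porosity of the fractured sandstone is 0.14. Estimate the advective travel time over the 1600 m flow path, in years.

57.8

Hydraulic gradient i = Δh / L = 14.9 / 1600 = 0.009312.
Darcy flux q = K · i = 1.140 × 0.009312 = 0.01062 m/day.
Seepage velocity v = q / n_e = 0.01062 / 0.14 = 0.07583 m/day.
Travel time t = L / v = 1600 / 0.07583 = 21100 days = 57.77 years.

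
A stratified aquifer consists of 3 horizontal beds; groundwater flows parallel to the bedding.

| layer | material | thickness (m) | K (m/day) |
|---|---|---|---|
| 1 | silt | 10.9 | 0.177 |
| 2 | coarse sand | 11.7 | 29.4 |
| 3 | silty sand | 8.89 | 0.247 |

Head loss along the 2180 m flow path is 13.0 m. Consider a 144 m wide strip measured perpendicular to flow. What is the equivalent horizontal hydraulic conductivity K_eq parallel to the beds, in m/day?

Flow is parallel to layering, so each bed carries its own Darcy discharge and the transmissivities add.
Σ(K_i·b_i) = 0.177×10.9 + 29.4×11.7 + 0.247×8.89 = 348.1 m²/day.
Total thickness b = 31.49 m, so K_eq = Σ(K_i·b_i)/b = 11.05 m/day.

11.1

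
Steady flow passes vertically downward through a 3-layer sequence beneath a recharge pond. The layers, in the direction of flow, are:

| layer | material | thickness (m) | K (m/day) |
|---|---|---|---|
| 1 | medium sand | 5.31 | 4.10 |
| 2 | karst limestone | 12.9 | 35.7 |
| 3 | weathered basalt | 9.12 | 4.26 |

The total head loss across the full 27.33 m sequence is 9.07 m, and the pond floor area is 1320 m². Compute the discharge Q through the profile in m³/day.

3150

Flow is perpendicular to layering, so the layers act in series and the equivalent K is the thickness-weighted harmonic mean.
Total thickness L = 5.31 + 12.9 + 9.12 = 27.33 m.
Σ(b_i/K_i) = 5.31/4.10 + 12.9/35.7 + 9.12/4.26 = 3.797 d.
K_eq = L / Σ(b_i/K_i) = 27.33 / 3.797 = 7.197 m/day.
Q = K_eq · A · (Δh/L) = 7.197 × 1320 × (9.07/27.33) = 3153 m³/day.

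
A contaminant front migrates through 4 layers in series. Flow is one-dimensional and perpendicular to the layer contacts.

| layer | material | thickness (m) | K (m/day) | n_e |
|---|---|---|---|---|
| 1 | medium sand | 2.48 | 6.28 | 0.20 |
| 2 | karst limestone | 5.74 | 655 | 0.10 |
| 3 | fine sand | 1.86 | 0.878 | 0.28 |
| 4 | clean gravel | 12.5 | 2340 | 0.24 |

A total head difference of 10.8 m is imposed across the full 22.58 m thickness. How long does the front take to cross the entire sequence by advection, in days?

1.07

With flow normal to the layers, continuity requires the same specific discharge q through every layer.
Σ(b_i/K_i) = 2.48/6.28 + 5.74/655 + 1.86/0.878 + 12.5/2340 = 2.527 d.
q = Δh / Σ(b_i/K_i) = 10.8 / 2.527 = 4.273 m/day.
In each layer the seepage velocity is v_i = q/n_i, so the layer transit time is t_i = b_i·n_i / q:
  layer 1 (medium sand): t_1 = 2.48 × 0.20 / 4.273 = 0.1161 d
  layer 2 (karst limestone): t_2 = 5.74 × 0.10 / 4.273 = 0.1343 d
  layer 3 (fine sand): t_3 = 1.86 × 0.28 / 4.273 = 0.1219 d
  layer 4 (clean gravel): t_4 = 12.5 × 0.24 / 4.273 = 0.7021 d
Total t = Σ t_i = 1.074 days.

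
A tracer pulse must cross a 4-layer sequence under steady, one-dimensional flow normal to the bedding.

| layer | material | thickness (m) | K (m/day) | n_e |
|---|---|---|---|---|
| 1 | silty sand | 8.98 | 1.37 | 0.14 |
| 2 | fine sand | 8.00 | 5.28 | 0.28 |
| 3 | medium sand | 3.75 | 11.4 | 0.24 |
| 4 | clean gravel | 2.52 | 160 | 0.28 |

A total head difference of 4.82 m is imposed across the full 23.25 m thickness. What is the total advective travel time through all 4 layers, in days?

8.91

With flow normal to the layers, continuity requires the same specific discharge q through every layer.
Σ(b_i/K_i) = 8.98/1.37 + 8.00/5.28 + 3.75/11.4 + 2.52/160 = 8.415 d.
q = Δh / Σ(b_i/K_i) = 4.82 / 8.415 = 0.5728 m/day.
In each layer the seepage velocity is v_i = q/n_i, so the layer transit time is t_i = b_i·n_i / q:
  layer 1 (silty sand): t_1 = 8.98 × 0.14 / 0.5728 = 2.195 d
  layer 2 (fine sand): t_2 = 8.00 × 0.28 / 0.5728 = 3.911 d
  layer 3 (medium sand): t_3 = 3.75 × 0.24 / 0.5728 = 1.571 d
  layer 4 (clean gravel): t_4 = 2.52 × 0.28 / 0.5728 = 1.232 d
Total t = Σ t_i = 8.908 days.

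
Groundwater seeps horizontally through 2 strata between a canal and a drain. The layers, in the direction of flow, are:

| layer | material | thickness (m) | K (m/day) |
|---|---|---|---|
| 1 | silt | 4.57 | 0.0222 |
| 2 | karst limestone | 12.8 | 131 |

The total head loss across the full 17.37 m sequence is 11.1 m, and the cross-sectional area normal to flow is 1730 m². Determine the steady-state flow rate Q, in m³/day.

93.2

Flow is perpendicular to layering, so the layers act in series and the equivalent K is the thickness-weighted harmonic mean.
Total thickness L = 4.57 + 12.8 = 17.37 m.
Σ(b_i/K_i) = 4.57/0.0222 + 12.8/131 = 206.0 d.
K_eq = L / Σ(b_i/K_i) = 17.37 / 206.0 = 0.08434 m/day.
Q = K_eq · A · (Δh/L) = 0.08434 × 1730 × (11.1/17.37) = 93.24 m³/day.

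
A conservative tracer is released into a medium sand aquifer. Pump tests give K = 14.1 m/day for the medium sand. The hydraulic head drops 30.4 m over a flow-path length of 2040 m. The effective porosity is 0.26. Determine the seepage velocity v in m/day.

Hydraulic gradient i = Δh / L = 30.4 / 2040 = 0.01490.
Darcy flux q = K · i = 14.10 × 0.01490 = 0.2101 m/day.
Seepage velocity v = q / n_e = 0.2101 / 0.26 = 0.8081 m/day.

0.808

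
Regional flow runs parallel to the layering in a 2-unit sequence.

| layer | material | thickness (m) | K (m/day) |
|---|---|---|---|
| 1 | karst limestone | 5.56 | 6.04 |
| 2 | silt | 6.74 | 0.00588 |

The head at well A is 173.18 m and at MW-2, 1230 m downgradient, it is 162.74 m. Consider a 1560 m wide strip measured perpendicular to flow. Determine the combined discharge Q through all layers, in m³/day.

Flow is parallel to layering, so each bed carries its own Darcy discharge and the transmissivities add.
Σ(K_i·b_i) = 6.04×5.56 + 0.00588×6.74 = 33.62 m²/day.
Hydraulic gradient i = (173.18 − 162.74) / 1230 = 10.44 / 1230 = 0.008488.
Q = Σ(K_i·b_i) · W · i = 33.62 × 1560 × 0.008488 = 445.2 m³/day.

445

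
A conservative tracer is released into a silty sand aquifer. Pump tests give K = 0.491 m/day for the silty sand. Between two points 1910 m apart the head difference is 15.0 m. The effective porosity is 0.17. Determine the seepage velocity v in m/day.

Hydraulic gradient i = Δh / L = 15.0 / 1910 = 0.007853.
Darcy flux q = K · i = 0.4910 × 0.007853 = 0.003856 m/day.
Seepage velocity v = q / n_e = 0.003856 / 0.17 = 0.02268 m/day.

0.0227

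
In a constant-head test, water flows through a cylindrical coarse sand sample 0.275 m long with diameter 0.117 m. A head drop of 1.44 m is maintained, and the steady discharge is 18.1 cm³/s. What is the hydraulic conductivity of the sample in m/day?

27.8

Cross-sectional area A = π·(d/2)² = π × (0.117/2)² = 0.01075 m².
Convert discharge: 18.1 cm³/s = 1.810e-05 m³/s.
Darcy's law rearranged: K = Q·L / (A·Δh) = 1.810e-05 × 0.275 / (0.01075 × 1.44) = 0.0003215 m/s = 27.78 m/day.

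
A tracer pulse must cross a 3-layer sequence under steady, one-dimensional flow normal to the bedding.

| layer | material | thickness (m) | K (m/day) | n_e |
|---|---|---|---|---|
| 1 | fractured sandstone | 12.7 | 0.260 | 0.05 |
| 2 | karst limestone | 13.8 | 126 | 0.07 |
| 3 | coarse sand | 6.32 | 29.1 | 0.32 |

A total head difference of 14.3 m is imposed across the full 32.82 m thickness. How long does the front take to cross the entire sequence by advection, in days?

With flow normal to the layers, continuity requires the same specific discharge q through every layer.
Σ(b_i/K_i) = 12.7/0.260 + 13.8/126 + 6.32/29.1 = 49.17 d.
q = Δh / Σ(b_i/K_i) = 14.3 / 49.17 = 0.2908 m/day.
In each layer the seepage velocity is v_i = q/n_i, so the layer transit time is t_i = b_i·n_i / q:
  layer 1 (fractured sandstone): t_1 = 12.7 × 0.05 / 0.2908 = 2.184 d
  layer 2 (karst limestone): t_2 = 13.8 × 0.07 / 0.2908 = 3.322 d
  layer 3 (coarse sand): t_3 = 6.32 × 0.32 / 0.2908 = 6.954 d
Total t = Σ t_i = 12.46 days.

12.5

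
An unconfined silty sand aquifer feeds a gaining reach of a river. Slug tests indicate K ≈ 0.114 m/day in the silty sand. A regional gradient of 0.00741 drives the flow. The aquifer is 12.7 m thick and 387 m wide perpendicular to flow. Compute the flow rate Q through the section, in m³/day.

Cross-sectional area A = 387 × 12.7 = 4915 m².
Hydraulic gradient i = 0.00741.
Darcy's law: Q = K · A · i = 0.1140 × 4915 × 0.007410 = 4.152 m³/day.

4.15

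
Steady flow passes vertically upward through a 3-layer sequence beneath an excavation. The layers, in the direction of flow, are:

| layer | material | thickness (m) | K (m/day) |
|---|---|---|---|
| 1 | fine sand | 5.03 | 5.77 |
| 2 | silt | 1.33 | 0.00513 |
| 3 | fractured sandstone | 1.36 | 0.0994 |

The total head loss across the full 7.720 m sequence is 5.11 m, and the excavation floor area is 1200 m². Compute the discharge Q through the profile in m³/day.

22.4

Flow is perpendicular to layering, so the layers act in series and the equivalent K is the thickness-weighted harmonic mean.
Total thickness L = 5.03 + 1.33 + 1.36 = 7.720 m.
Σ(b_i/K_i) = 5.03/5.77 + 1.33/0.00513 + 1.36/0.0994 = 273.8 d.
K_eq = L / Σ(b_i/K_i) = 7.720 / 273.8 = 0.02819 m/day.
Q = K_eq · A · (Δh/L) = 0.02819 × 1200 × (5.11/7.720) = 22.39 m³/day.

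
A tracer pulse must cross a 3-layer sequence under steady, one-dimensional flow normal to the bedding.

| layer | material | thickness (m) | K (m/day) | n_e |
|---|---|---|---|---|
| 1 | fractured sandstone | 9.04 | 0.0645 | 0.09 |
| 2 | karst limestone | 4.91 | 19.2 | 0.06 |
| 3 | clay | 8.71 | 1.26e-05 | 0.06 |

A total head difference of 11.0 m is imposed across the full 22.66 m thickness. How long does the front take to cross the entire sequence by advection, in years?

281

With flow normal to the layers, continuity requires the same specific discharge q through every layer.
Σ(b_i/K_i) = 9.04/0.0645 + 4.91/19.2 + 8.71/1.26e-05 = 6.914e+05 d.
q = Δh / Σ(b_i/K_i) = 11.0 / 6.914e+05 = 1.591e-05 m/day.
In each layer the seepage velocity is v_i = q/n_i, so the layer transit time is t_i = b_i·n_i / q:
  layer 1 (fractured sandstone): t_1 = 9.04 × 0.09 / 1.591e-05 = 51139 d
  layer 2 (karst limestone): t_2 = 4.91 × 0.06 / 1.591e-05 = 18517 d
  layer 3 (clay): t_3 = 8.71 × 0.06 / 1.591e-05 = 32848 d
Total t = Σ t_i = 1.025e+05 days = 280.6 years.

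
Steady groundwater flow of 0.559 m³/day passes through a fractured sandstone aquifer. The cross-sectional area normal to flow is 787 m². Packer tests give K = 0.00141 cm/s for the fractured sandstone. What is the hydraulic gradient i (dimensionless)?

0.000583

Convert K: 0.00141 cm/s × 864 = 1.218 m/day.
From Q = K·A·i, i = Q / (K·A) = 0.559 / (1.218 × 787.0) = 0.0005830.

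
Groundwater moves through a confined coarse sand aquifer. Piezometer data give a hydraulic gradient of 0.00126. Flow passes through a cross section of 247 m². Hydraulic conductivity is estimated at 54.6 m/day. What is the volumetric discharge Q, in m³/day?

17.0

Hydraulic gradient i = 0.00126.
Darcy's law: Q = K · A · i = 54.60 × 247.0 × 0.001260 = 16.99 m³/day.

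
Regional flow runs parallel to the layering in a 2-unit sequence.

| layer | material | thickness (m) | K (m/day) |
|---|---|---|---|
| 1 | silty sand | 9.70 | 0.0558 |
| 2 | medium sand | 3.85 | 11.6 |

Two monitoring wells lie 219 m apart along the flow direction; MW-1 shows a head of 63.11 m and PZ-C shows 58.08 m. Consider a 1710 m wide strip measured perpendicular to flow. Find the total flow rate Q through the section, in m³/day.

Flow is parallel to layering, so each bed carries its own Darcy discharge and the transmissivities add.
Σ(K_i·b_i) = 0.0558×9.70 + 11.6×3.85 = 45.20 m²/day.
Hydraulic gradient i = (63.11 − 58.08) / 219 = 5.03 / 219 = 0.02297.
Q = Σ(K_i·b_i) · W · i = 45.20 × 1710 × 0.02297 = 1775 m³/day.

1780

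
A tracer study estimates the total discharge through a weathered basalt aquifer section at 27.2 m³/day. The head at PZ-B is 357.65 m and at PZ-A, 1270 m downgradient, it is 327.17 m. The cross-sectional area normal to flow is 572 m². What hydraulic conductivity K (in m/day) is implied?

1.98

Hydraulic gradient i = (357.65 − 327.17) / 1270 = 30.48 / 1270 = 0.02400.
From Q = K·A·i, K = Q / (A·i) = 27.2 / (572.0 × 0.02400) = 1.981 m/day.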